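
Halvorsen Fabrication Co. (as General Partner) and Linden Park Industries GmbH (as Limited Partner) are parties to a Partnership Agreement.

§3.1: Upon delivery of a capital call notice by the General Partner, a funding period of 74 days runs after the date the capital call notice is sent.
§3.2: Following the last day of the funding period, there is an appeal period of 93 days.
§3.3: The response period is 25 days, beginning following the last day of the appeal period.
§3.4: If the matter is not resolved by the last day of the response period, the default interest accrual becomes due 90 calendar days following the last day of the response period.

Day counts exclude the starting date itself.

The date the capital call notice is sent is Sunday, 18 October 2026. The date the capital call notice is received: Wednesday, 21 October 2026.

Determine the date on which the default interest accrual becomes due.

The last day of the funding period: 74 calendar days after 18 October 2026 is 31 December 2026.
The last day of the appeal period: 31 December 2026 + 93 days = 3 April 2027.
The last day of the response period: 25 calendar days after 3 April 2027 is 28 April 2027.
The date on which the default interest accrual becomes due: 28 April 2027 + 90 days = 27 July 2027.

27 July 2027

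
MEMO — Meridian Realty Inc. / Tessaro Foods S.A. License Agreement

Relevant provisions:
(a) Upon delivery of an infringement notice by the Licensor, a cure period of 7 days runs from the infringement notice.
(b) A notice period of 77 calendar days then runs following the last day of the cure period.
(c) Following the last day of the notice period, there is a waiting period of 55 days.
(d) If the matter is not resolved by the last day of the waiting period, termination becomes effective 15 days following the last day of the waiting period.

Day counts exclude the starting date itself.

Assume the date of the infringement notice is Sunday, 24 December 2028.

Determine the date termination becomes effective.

The last day of the cure period: 24 December 2028 + 7 days = 31 December 2028.
Adding 77 calendar days to 31 December 2028 gives 18 March 2029, which is the last day of the notice period.
Adding 55 calendar days to 18 March 2029 gives 12 May 2029, which is the last day of the waiting period.
Adding 15 calendar days to 12 May 2029 gives 27 May 2029, which is the date termination becomes effective.

27 May 2029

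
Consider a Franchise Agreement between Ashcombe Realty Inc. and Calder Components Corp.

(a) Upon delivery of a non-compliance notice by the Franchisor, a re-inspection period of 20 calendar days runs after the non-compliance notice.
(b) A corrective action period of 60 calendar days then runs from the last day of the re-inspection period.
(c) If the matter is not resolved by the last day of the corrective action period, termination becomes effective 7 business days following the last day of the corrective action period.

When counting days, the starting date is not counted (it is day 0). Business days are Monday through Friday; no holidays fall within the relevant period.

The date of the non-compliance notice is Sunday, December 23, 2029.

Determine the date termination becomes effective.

The last day of the re-inspection period: December 23, 2029 + 20 days = January 12, 2030.
The last day of the corrective action period: 60 calendar days after January 12, 2030 is March 13, 2030.
The date termination becomes effective: counting 7 business days from Wednesday, March 13, 2030 (Mar 14, Mar 15, Mar 18, Mar 19, Mar 20, Mar 21, Mar 22, skipping weekends) reaches Friday, March 22, 2030.

March 22, 2030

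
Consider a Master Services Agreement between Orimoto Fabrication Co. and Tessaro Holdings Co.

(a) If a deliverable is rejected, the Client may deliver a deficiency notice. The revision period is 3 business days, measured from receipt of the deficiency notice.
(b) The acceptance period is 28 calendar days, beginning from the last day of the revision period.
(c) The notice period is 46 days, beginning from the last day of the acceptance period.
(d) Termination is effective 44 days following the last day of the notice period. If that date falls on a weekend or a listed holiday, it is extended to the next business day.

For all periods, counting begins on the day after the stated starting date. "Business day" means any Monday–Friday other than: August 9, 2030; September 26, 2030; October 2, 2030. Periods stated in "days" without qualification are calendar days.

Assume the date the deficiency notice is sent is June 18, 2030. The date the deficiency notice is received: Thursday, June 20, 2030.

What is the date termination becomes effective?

From Thursday, June 20, 2030, 3 business days (Jun 21, Jun 24, Jun 25, skipping weekends) brings us to Tuesday, June 25, 2030, which is the last day of the revision period.
The last day of the acceptance period: 28 calendar days after June 25, 2030 is July 23, 2030.
The last day of the notice period: 46 calendar days after July 23, 2030 is September 7, 2030.
The date termination becomes effective: September 7, 2030 + 44 days = October 21, 2030. October 21, 2030 is a Monday and is not a listed holiday, so no roll-forward applies.

October 21, 2030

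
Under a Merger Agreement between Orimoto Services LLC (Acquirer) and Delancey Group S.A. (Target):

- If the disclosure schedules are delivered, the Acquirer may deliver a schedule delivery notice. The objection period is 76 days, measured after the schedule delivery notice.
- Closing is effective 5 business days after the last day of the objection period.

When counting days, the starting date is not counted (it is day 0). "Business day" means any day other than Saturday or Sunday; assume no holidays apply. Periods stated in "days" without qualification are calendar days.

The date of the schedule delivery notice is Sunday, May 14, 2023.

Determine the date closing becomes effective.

August 4, 2023

The last day of the objection period: May 14, 2023 + 76 days = July 29, 2023.
From Saturday, July 29, 2023, 5 business days (Jul 31, Aug 1, Aug 2, Aug 3, Aug 4, skipping weekends) brings us to Friday, August 4, 2023, which is the date closing becomes effective.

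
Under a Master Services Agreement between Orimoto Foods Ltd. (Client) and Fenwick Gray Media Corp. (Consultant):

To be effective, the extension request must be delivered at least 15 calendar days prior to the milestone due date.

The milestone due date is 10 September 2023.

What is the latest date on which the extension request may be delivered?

26 August 2023

Counting back 15 calendar days from 10 September 2023 gives 26 August 2023.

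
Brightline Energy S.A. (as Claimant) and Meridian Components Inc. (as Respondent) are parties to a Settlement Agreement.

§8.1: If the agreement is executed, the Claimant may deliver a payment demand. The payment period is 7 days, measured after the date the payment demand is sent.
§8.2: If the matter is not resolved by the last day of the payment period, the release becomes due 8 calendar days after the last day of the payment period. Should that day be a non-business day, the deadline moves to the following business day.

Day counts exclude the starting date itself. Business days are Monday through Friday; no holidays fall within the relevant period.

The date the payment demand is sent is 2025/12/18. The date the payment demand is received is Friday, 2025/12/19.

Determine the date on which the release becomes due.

Adding 7 calendar days to 2025/12/18 gives 2025/12/25, which is the last day of the payment period.
Adding 8 calendar days to 2025/12/25 gives 2026/01/02, which is the date on which the release becomes due. 2026/01/02 is a Friday, so no roll-forward applies.

2026/01/02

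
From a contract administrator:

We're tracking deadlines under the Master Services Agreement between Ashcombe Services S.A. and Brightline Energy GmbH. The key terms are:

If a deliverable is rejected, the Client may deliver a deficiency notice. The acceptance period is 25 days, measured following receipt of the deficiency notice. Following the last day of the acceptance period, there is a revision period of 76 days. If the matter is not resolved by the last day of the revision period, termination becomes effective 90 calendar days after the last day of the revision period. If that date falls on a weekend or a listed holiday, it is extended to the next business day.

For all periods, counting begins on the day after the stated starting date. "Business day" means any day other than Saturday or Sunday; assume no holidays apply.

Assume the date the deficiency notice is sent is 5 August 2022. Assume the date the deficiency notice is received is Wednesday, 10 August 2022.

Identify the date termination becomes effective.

17 February 2023

Adding 25 calendar days to 10 August 2022 gives 4 September 2022, which is the last day of the acceptance period.
The last day of the revision period: 76 calendar days after 4 September 2022 is 19 November 2022.
The date termination becomes effective: 90 calendar days after 19 November 2022 is 17 February 2023. 17 February 2023 is a Friday, so no roll-forward applies.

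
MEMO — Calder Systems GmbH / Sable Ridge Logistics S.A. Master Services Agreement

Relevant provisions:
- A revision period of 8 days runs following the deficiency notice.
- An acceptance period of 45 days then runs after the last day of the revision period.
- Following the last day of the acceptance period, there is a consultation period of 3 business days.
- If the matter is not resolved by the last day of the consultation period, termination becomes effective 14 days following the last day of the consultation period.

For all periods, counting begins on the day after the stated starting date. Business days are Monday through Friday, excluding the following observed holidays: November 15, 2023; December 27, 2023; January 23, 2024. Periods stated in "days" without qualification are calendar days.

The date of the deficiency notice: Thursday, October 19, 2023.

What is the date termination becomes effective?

The last day of the revision period: 8 calendar days after October 19, 2023 is October 27, 2023.
Adding 45 calendar days to October 27, 2023 gives December 11, 2023, which is the last day of the acceptance period.
The last day of the consultation period: 3 business days after Monday, December 11, 2023, skipping weekends — Dec 12, Dec 13, Dec 14 — lands on Thursday, December 14, 2023.
The date termination becomes effective: 14 calendar days after December 14, 2023 is December 28, 2023.

December 28, 2023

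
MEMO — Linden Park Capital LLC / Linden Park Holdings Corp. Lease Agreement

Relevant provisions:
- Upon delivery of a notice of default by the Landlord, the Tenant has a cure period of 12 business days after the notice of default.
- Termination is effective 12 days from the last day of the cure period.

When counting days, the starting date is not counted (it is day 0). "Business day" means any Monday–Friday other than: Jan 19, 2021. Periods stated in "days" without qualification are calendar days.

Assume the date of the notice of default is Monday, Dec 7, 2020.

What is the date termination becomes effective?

Jan 4, 2021

The last day of the cure period: 12 business days after Monday, Dec 7, 2020, skipping weekends — Dec 8, Dec 9, Dec 10, Dec 11, …, Dec 21, Dec 22, Dec 23 — lands on Wednesday, Dec 23, 2020.
The date termination becomes effective: 12 calendar days after Dec 23, 2020 is Jan 4, 2021.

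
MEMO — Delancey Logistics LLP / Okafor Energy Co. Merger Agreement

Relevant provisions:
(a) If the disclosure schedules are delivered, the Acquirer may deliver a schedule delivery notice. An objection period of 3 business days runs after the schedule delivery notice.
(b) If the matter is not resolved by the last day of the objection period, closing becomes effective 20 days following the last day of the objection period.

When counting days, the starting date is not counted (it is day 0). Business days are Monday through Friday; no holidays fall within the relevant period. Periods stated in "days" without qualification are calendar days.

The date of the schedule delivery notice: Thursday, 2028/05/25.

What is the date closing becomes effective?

The last day of the objection period: 3 business days after Thursday, 2028/05/25, skipping weekends — May 26, May 29, May 30 — lands on Tuesday, 2028/05/30.
Adding 20 calendar days to 2028/05/30 gives 2028/06/19, which is the date closing becomes effective.

2028/06/19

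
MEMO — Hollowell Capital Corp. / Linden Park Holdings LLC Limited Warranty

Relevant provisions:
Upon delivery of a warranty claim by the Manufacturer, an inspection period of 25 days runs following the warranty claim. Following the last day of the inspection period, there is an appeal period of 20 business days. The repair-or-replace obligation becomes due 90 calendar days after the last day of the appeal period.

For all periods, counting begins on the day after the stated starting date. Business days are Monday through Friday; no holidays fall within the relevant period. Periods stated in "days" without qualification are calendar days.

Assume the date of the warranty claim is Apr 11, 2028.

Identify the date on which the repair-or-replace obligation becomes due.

The last day of the inspection period: 25 calendar days after Apr 11, 2028 is May 6, 2028.
The last day of the appeal period: counting 20 business days from Saturday, May 6, 2028 (May 8, May 9, May 10, May 11, …, May 31, Jun 1, Jun 2, skipping weekends) reaches Friday, Jun 2, 2028.
The date on which the repair-or-replace obligation becomes due: 90 calendar days after Jun 2, 2028 is Aug 31, 2028.

Aug 31, 2028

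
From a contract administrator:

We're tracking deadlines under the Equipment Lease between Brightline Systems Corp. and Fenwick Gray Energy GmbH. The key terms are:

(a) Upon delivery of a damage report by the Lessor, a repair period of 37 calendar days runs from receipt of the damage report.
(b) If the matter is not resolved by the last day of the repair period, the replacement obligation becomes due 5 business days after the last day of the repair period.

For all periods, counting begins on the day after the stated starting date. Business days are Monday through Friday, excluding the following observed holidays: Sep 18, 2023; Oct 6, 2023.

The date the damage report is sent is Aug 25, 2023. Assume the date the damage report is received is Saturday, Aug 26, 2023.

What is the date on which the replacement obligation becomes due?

Oct 10, 2023

Adding 37 calendar days to Aug 26, 2023 gives Oct 2, 2023, which is the last day of the repair period.
The date on which the replacement obligation becomes due: 5 business days after Monday, Oct 2, 2023, skipping weekends and the listed holiday on Oct 6 — Oct 3, Oct 4, Oct 5, Oct 9, Oct 10 — lands on Tuesday, Oct 10, 2023.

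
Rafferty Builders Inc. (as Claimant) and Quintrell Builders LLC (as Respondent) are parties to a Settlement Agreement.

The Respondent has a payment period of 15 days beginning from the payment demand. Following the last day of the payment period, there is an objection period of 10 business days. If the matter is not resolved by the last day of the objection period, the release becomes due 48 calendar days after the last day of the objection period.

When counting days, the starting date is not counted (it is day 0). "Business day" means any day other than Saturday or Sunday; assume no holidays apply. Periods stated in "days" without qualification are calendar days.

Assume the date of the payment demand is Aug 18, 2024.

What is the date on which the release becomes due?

The last day of the payment period: 15 calendar days after Aug 18, 2024 is Sep 2, 2024.
The last day of the objection period: counting 10 business days from Monday, Sep 2, 2024 (Sep 3, Sep 4, Sep 5, Sep 6, Sep 9, Sep 10, Sep 11, Sep 12, Sep 13, Sep 16, skipping weekends) reaches Monday, Sep 16, 2024.
The date on which the release becomes due: Sep 16, 2024 + 48 days = Nov 3, 2024.

Nov 3, 2024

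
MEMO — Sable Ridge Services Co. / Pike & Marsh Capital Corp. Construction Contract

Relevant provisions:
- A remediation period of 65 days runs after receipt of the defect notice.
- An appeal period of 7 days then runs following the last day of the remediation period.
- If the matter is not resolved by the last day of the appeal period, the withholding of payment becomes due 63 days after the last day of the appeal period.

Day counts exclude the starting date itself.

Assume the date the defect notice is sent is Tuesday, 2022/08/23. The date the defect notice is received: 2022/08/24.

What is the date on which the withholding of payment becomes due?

2023/01/06

Adding 65 calendar days to 2022/08/24 gives 2022/10/28, which is the last day of the remediation period.
The last day of the appeal period: 7 calendar days after 2022/10/28 is 2022/11/04.
The date on which the withholding of payment becomes due: 63 calendar days after 2022/11/04 is 2023/01/06.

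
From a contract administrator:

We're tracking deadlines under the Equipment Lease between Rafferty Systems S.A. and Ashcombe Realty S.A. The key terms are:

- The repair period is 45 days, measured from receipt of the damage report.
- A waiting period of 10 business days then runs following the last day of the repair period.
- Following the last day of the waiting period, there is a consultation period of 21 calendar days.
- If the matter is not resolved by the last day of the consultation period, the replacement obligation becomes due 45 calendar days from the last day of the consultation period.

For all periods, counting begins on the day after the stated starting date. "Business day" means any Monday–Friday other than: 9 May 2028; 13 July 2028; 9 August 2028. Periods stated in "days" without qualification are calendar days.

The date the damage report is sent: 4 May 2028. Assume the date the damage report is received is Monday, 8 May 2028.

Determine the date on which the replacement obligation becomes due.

10 September 2028

The last day of the repair period: 8 May 2028 + 45 days = 22 June 2028.
From Thursday, 22 June 2028, 10 business days (Jun 23, Jun 26, Jun 27, Jun 28, Jun 29, Jun 30, Jul 3, Jul 4, Jul 5, Jul 6, skipping weekends) brings us to Thursday, 6 July 2028, which is the last day of the waiting period.
Adding 21 calendar days to 6 July 2028 gives 27 July 2028, which is the last day of the consultation period.
The date on which the replacement obligation becomes due: 45 calendar days after 27 July 2028 is 10 September 2028.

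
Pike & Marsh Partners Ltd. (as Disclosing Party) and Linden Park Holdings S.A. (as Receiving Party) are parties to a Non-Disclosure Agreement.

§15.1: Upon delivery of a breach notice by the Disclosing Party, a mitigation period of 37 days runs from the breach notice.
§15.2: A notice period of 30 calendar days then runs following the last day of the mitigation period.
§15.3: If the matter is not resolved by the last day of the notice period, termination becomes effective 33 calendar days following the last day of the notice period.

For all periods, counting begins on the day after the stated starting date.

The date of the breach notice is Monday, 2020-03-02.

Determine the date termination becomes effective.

Adding 37 calendar days to 2020-03-02 gives 2020-04-08, which is the last day of the mitigation period.
The last day of the notice period: 2020-04-08 + 30 days = 2020-05-08.
The date termination becomes effective: 2020-05-08 + 33 days = 2020-06-10.

2020-06-10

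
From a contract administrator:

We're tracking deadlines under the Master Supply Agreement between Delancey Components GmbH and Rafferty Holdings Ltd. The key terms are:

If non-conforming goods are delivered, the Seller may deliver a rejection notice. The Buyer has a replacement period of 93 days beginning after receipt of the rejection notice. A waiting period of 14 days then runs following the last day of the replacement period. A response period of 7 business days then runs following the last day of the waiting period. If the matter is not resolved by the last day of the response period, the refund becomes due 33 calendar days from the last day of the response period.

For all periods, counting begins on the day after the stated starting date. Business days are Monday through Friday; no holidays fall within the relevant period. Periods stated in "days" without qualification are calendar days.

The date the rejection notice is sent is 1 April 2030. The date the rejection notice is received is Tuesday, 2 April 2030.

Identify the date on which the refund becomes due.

31 August 2030

Adding 93 calendar days to 2 April 2030 gives 4 July 2030, which is the last day of the replacement period.
The last day of the waiting period: 14 calendar days after 4 July 2030 is 18 July 2030.
From Thursday, 18 July 2030, 7 business days (Jul 19, Jul 22, Jul 23, Jul 24, Jul 25, Jul 26, Jul 29, skipping weekends) brings us to Monday, 29 July 2030, which is the last day of the response period.
Adding 33 calendar days to 29 July 2030 gives 31 August 2030, which is the date on which the refund becomes due.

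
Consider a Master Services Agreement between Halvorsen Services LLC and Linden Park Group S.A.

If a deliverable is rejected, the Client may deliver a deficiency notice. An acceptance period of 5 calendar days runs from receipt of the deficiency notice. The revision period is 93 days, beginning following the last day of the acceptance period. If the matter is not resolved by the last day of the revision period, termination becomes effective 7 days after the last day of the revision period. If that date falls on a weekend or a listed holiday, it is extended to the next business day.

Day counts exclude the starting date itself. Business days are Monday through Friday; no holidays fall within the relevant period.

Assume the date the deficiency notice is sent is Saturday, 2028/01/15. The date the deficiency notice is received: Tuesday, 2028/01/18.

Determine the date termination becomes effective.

The last day of the acceptance period: 5 calendar days after 2028/01/18 is 2028/01/23.
Adding 93 calendar days to 2028/01/23 gives 2028/04/25, which is the last day of the revision period.
The date termination becomes effective: 7 calendar days after 2028/04/25 is 2028/05/02. 2028/05/02 is a Tuesday, so no roll-forward applies.

2028/05/02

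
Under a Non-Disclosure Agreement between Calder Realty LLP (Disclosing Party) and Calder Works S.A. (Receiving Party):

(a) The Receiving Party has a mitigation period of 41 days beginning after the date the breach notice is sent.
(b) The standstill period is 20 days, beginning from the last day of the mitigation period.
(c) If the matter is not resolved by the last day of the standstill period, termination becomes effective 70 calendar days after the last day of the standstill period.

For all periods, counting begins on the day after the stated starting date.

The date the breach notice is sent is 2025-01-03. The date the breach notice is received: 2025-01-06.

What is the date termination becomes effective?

Adding 41 calendar days to 2025-01-03 gives 2025-02-13, which is the last day of the mitigation period.
Adding 20 calendar days to 2025-02-13 gives 2025-03-05, which is the last day of the standstill period.
The date termination becomes effective: 2025-03-05 + 70 days = 2025-05-14.

2025-05-14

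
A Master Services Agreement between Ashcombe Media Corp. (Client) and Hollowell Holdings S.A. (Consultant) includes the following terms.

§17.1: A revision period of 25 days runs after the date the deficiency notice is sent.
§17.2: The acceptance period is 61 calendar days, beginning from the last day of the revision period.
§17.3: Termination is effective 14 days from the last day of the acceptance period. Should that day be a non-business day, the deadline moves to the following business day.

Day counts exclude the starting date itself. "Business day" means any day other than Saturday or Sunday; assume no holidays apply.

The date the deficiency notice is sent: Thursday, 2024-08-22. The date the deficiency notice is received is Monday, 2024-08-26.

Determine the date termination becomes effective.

2024-12-02

Adding 25 calendar days to 2024-08-22 gives 2024-09-16, which is the last day of the revision period.
Adding 61 calendar days to 2024-09-16 gives 2024-11-16, which is the last day of the acceptance period.
The date termination becomes effective: 14 calendar days after 2024-11-16 is 2024-11-30. That falls on a Saturday, so it rolls to the next business day, Monday, 2024-12-02.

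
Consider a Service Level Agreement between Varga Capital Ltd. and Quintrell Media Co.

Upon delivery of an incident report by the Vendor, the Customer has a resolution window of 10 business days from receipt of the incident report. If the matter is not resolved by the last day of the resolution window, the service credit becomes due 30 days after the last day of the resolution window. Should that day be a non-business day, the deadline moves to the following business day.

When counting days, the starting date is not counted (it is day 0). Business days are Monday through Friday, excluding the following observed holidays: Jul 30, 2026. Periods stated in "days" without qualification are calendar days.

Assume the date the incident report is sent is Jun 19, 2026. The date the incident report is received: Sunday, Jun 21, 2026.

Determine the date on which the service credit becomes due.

The last day of the resolution window: counting 10 business days from Sunday, Jun 21, 2026 (Jun 22, Jun 23, Jun 24, Jun 25, Jun 26, Jun 29, Jun 30, Jul 1, Jul 2, Jul 3, skipping weekends) reaches Friday, Jul 3, 2026.
Adding 30 calendar days to Jul 3, 2026 gives Aug 2, 2026, which is the date on which the service credit becomes due. That falls on a Sunday, so it rolls to the next business day, Monday, Aug 3, 2026.

Aug 3, 2026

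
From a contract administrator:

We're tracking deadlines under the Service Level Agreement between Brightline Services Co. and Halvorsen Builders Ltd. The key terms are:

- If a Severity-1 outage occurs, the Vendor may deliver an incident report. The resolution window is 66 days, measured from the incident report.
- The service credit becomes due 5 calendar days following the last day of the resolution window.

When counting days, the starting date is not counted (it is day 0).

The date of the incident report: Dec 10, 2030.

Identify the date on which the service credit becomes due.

The last day of the resolution window: 66 calendar days after Dec 10, 2030 is Feb 14, 2031.
The date on which the service credit becomes due: Feb 14, 2031 + 5 days = Feb 19, 2031.

Feb 19, 2031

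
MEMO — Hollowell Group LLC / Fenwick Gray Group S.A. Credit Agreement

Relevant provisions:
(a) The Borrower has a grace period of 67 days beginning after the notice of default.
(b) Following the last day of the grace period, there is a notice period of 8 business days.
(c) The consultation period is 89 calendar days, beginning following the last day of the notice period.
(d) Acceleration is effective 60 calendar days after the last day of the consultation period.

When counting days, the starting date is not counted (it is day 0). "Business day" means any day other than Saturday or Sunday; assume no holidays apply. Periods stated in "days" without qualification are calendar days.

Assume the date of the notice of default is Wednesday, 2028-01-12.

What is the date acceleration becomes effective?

2028-08-25

Adding 67 calendar days to 2028-01-12 gives 2028-03-19, which is the last day of the grace period.
From Sunday, 2028-03-19, 8 business days (Mar 20, Mar 21, Mar 22, Mar 23, Mar 24, Mar 27, Mar 28, Mar 29, skipping weekends) brings us to Wednesday, 2028-03-29, which is the last day of the notice period.
The last day of the consultation period: 89 calendar days after 2028-03-29 is 2028-06-26.
The date acceleration becomes effective: 2028-06-26 + 60 days = 2028-08-25.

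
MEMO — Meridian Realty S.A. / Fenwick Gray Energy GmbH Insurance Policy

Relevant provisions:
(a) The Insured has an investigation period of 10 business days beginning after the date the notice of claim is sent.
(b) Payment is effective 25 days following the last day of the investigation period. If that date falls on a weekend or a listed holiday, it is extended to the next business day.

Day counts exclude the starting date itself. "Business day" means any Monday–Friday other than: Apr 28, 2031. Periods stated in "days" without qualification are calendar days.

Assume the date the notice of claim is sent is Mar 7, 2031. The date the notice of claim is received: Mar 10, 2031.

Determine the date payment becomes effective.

Apr 15, 2031

The last day of the investigation period: counting 10 business days from Friday, Mar 7, 2031 (Mar 10, Mar 11, Mar 12, Mar 13, Mar 14, Mar 17, Mar 18, Mar 19, Mar 20, Mar 21, skipping weekends) reaches Friday, Mar 21, 2031.
Adding 25 calendar days to Mar 21, 2031 gives Apr 15, 2031, which is the date payment becomes effective. Apr 15, 2031 is a Tuesday and is not a listed holiday, so no roll-forward applies.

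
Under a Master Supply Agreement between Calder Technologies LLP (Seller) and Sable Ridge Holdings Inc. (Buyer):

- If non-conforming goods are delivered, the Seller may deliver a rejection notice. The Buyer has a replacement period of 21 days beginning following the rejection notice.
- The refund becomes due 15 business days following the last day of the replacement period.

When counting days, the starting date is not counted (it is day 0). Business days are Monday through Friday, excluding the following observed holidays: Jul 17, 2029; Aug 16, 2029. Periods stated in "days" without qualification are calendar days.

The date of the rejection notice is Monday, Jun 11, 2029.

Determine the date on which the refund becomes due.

Adding 21 calendar days to Jun 11, 2029 gives Jul 2, 2029, which is the last day of the replacement period.
From Monday, Jul 2, 2029, 15 business days (Jul 3, Jul 4, Jul 5, Jul 6, …, Jul 20, Jul 23, Jul 24, skipping weekends and the listed holiday on Jul 17) brings us to Tuesday, Jul 24, 2029, which is the date on which the refund becomes due.

Jul 24, 2029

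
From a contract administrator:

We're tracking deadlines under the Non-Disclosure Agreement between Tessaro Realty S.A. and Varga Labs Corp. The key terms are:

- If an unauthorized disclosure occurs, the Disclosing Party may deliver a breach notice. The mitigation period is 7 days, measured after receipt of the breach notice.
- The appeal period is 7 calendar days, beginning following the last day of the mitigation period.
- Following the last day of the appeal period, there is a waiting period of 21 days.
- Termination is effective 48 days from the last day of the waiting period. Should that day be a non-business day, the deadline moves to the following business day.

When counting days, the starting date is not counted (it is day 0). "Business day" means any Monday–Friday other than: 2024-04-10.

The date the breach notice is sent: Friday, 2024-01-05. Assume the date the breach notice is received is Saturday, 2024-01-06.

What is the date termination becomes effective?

2024-03-29

Adding 7 calendar days to 2024-01-06 gives 2024-01-13, which is the last day of the mitigation period.
Adding 7 calendar days to 2024-01-13 gives 2024-01-20, which is the last day of the appeal period.
The last day of the waiting period: 21 calendar days after 2024-01-20 is 2024-02-10.
Adding 48 calendar days to 2024-02-10 gives 2024-03-29, which is the date termination becomes effective. 2024-03-29 is a Friday and is not a listed holiday, so no roll-forward applies.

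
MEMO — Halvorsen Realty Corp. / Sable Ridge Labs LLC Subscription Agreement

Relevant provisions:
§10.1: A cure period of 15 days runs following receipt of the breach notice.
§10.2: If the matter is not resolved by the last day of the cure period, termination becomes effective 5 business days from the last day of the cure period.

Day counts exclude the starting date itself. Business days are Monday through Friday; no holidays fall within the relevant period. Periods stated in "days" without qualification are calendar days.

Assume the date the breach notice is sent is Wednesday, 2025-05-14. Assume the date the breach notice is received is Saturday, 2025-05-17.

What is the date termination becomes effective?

Adding 15 calendar days to 2025-05-17 gives 2025-06-01, which is the last day of the cure period.
From Sunday, 2025-06-01, 5 business days (Jun 2, Jun 3, Jun 4, Jun 5, Jun 6, skipping weekends) brings us to Friday, 2025-06-06, which is the date termination becomes effective.

2025-06-06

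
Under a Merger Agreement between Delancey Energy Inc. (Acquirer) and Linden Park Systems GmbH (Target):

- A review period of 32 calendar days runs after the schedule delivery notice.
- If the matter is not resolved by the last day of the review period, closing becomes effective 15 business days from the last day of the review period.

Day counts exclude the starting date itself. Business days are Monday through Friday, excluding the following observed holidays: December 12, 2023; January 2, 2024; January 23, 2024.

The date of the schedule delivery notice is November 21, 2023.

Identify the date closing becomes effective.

The last day of the review period: November 21, 2023 + 32 days = December 23, 2023.
The date closing becomes effective: 15 business days after Saturday, December 23, 2023, skipping weekends and the listed holiday on Jan 2 — Dec 25, Dec 26, Dec 27, Dec 28, …, Jan 11, Jan 12, Jan 15 — lands on Monday, January 15, 2024.

January 15, 2024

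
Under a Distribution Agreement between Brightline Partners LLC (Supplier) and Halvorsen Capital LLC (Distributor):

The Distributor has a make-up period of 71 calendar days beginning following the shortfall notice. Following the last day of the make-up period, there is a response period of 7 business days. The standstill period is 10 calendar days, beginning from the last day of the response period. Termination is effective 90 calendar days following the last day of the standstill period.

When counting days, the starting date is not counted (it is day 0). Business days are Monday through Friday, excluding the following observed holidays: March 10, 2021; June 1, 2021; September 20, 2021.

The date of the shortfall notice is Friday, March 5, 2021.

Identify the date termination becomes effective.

September 2, 2021

Adding 71 calendar days to March 5, 2021 gives May 15, 2021, which is the last day of the make-up period.
From Saturday, May 15, 2021, 7 business days (May 17, May 18, May 19, May 20, May 21, May 24, May 25, skipping weekends) brings us to Tuesday, May 25, 2021, which is the last day of the response period.
Adding 10 calendar days to May 25, 2021 gives June 4, 2021, which is the last day of the standstill period.
Adding 90 calendar days to June 4, 2021 gives September 2, 2021, which is the date termination becomes effective.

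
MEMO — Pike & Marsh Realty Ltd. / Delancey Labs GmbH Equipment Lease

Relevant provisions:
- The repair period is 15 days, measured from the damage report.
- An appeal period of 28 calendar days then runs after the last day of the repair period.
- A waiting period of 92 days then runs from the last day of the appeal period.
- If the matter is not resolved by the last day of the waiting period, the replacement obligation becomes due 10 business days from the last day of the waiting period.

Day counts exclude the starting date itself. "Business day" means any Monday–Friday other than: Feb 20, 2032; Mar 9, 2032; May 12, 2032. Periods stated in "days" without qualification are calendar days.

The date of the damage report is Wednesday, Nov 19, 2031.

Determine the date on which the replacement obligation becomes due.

Apr 16, 2032

The last day of the repair period: Nov 19, 2031 + 15 days = Dec 4, 2031.
The last day of the appeal period: Dec 4, 2031 + 28 days = Jan 1, 2032.
The last day of the waiting period: 92 calendar days after Jan 1, 2032 is Apr 2, 2032.
The date on which the replacement obligation becomes due: counting 10 business days from Friday, Apr 2, 2032 (Apr 5, Apr 6, Apr 7, Apr 8, Apr 9, Apr 12, Apr 13, Apr 14, Apr 15, Apr 16, skipping weekends) reaches Friday, Apr 16, 2032.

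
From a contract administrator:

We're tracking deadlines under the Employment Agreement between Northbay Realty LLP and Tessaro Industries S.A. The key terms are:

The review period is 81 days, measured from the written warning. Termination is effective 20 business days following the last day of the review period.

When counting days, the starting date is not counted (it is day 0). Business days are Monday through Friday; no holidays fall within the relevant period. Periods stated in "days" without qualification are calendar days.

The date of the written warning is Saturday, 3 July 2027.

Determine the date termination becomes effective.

The last day of the review period: 3 July 2027 + 81 days = 22 September 2027.
The date termination becomes effective: 20 business days after Wednesday, 22 September 2027, skipping weekends — Sep 23, Sep 24, Sep 27, Sep 28, …, Oct 18, Oct 19, Oct 20 — lands on Wednesday, 20 October 2027.

20 October 2027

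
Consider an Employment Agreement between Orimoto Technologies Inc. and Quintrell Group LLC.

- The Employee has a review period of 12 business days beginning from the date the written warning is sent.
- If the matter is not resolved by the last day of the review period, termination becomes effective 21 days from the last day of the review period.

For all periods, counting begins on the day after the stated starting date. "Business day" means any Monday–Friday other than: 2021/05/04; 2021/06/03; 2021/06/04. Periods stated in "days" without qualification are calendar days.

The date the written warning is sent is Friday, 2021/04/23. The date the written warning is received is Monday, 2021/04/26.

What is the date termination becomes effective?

From Friday, 2021/04/23, 12 business days (Apr 26, Apr 27, Apr 28, Apr 29, …, May 10, May 11, May 12, skipping weekends and the listed holiday on May 4) brings us to Wednesday, 2021/05/12, which is the last day of the review period.
The date termination becomes effective: 2021/05/12 + 21 days = 2021/06/02.

2021/06/02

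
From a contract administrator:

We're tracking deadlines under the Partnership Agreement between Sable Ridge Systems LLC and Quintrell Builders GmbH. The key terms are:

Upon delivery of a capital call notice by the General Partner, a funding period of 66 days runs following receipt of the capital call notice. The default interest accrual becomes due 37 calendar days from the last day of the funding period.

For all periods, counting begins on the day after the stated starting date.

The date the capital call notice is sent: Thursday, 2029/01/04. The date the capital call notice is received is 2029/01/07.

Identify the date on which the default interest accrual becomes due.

Adding 66 calendar days to 2029/01/07 gives 2029/03/14, which is the last day of the funding period.
The date on which the default interest accrual becomes due: 2029/03/14 + 37 days = 2029/04/20.

2029/04/20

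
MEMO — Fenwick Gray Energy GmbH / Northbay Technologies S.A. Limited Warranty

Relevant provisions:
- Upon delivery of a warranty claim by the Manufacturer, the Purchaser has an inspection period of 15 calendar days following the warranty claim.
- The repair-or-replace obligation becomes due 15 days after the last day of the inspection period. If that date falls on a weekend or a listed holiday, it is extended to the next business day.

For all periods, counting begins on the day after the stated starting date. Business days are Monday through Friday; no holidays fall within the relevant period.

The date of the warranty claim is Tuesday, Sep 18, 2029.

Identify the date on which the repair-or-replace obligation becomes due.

Oct 18, 2029

The last day of the inspection period: 15 calendar days after Sep 18, 2029 is Oct 3, 2029.
The date on which the repair-or-replace obligation becomes due: Oct 3, 2029 + 15 days = Oct 18, 2029. Oct 18, 2029 is a Thursday, so no roll-forward applies.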